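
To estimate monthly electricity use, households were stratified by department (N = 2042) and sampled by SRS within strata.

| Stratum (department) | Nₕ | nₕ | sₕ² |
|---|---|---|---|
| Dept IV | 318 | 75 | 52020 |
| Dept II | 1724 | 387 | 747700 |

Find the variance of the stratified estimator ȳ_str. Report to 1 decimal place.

1080.9

Var(ȳ_str) = Σₕ Wₕ²(1 − fₕ)sₕ²/nₕ with Wₕ = Nₕ/N, N = 2042.
Dept IV: Wₕ = 0.15572968; term = 0.15572968²·(1 − 0.23584906)·52020/75 = 12.853784.
Dept II: Wₕ = 0.84427032; term = 0.84427032²·(1 − 0.22447796)·747700/387 = 1068.0058.
Sum = 1080.8596.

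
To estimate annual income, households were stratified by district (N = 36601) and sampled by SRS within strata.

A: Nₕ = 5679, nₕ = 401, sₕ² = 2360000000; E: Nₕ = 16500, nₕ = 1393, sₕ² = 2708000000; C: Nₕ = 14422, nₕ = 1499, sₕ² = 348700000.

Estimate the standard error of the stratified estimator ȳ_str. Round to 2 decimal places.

725.10

Var(ȳ_str) = Σₕ Wₕ²(1 − fₕ)sₕ²/nₕ with Wₕ = Nₕ/N, N = 36601.
A: Wₕ = 0.15515970; term = 0.15515970²·(1 − 0.07061102)·2360000000/401 = 131680.96.
E: Wₕ = 0.45080735; term = 0.45080735²·(1 − 0.08442424)·2708000000/1393 = 361721.08.
C: Wₕ = 0.39403295; term = 0.39403295²·(1 − 0.10393843)·348700000/1499 = 32363.333.
Sum = 525765.37.
SE = √(525765.37) = 725.10.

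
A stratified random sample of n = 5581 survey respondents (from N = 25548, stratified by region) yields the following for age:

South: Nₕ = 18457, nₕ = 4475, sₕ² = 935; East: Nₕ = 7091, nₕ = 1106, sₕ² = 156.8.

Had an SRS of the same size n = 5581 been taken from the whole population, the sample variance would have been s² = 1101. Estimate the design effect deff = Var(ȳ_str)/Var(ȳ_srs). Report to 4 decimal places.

Var(ȳ_str) = Σ Wₕ²(1−fₕ)sₕ²/nₕ with Wₕ = Nₕ/25548:
  South: (18457/25548)²·(1−4475/18457)·935/4475 = 0.082610484
  East: (7091/25548)²·(1−1106/7091)·156.8/1106 = 0.0092182558
  → Var(ȳ_str) = 0.09182874.
Var(ȳ_srs) = (1 − 5581/25548)·1101/5581 = 0.15418112.
deff = 0.09182874 / 0.15418112 = 0.5956.

0.5956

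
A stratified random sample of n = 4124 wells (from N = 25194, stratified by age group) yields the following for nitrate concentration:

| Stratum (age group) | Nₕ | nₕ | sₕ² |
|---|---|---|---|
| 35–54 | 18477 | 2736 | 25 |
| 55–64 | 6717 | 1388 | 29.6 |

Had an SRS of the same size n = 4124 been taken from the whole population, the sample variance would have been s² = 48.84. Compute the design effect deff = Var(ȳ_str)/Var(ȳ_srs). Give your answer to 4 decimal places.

Var(ȳ_str) = Σ Wₕ²(1−fₕ)sₕ²/nₕ with Wₕ = Nₕ/25194:
  35–54: (18477/25194)²·(1−2736/18477)·25/2736 = 0.0041869082
  55–64: (6717/25194)²·(1−1388/6717)·29.6/1388 = 0.0012026218
  → Var(ȳ_str) = 0.00538953.
Var(ȳ_srs) = (1 − 4124/25194)·48.84/4124 = 0.0099043142.
deff = 0.00538953 / 0.0099043142 = 0.5442.

0.5442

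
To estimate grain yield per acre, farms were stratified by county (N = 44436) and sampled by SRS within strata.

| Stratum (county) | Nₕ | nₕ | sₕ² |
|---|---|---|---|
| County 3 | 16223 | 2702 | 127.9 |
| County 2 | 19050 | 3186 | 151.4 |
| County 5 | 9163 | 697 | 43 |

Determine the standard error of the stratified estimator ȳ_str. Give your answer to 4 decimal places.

0.1223

Var(ȳ_str) = Σₕ Wₕ²(1 − fₕ)sₕ²/nₕ with Wₕ = Nₕ/N, N = 44436.
County 3: Wₕ = 0.36508687; term = 0.36508687²·(1 − 0.16655366)·127.9/2702 = 0.0052584199.
County 2: Wₕ = 0.42870645; term = 0.42870645²·(1 − 0.16724409)·151.4/3186 = 0.0072730717.
County 5: Wₕ = 0.20620668; term = 0.20620668²·(1 − 0.07606679)·43/697 = 0.0024237159.
Sum = 0.014955208.
SE = √(0.014955208) = 0.1223.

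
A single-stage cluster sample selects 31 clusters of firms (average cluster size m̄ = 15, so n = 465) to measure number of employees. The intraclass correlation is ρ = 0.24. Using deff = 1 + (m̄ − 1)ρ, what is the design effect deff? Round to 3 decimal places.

4.360

deff = 1 + (15 − 1)·0.24 = 1 + 3.36 = 4.36.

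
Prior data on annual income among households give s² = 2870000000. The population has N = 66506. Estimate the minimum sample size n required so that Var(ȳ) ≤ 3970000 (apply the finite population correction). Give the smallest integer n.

716

Without fpc, n₀ = s²/D = 2870000000/3970000 = 722.9219.
With fpc, (1 − n/N)·s²/n ≤ D requires n ≥ n₀/(1 + n₀/N) = 722.9219/(1 + 722.9219/66506) = 715.1482.
Rounding up, n = 716.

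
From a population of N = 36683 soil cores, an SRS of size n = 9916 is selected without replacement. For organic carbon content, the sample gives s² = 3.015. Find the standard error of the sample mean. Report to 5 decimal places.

Under SRS without replacement, Var(ȳ) = (1 − f)·s²/n with f = n/N = 9916/36683 = 0.27031595.
Var(ȳ) = (1 − 0.27031595)·3.015/9916 = 0.72968405·3.0405405 × 10^-4 = 2.2186339 × 10^-4.
SE(ȳ) = √(2.2186339 × 10^-4) = 0.01490.

0.01490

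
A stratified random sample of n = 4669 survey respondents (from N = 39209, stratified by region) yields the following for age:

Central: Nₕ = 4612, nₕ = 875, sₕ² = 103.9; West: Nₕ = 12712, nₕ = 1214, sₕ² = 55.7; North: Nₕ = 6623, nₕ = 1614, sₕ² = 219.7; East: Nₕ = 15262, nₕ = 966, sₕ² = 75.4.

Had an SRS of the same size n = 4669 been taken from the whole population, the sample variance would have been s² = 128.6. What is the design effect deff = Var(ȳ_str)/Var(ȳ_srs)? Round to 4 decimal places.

0.8123

Var(ȳ_str) = Σ Wₕ²(1−fₕ)sₕ²/nₕ with Wₕ = Nₕ/39209:
  Central: (4612/39209)²·(1−875/4612)·103.9/875 = 0.0013312155
  West: (12712/39209)²·(1−1214/12712)·55.7/1214 = 0.0043621557
  North: (6623/39209)²·(1−1614/6623)·219.7/1614 = 0.0029373844
  East: (15262/39209)²·(1−966/15262)·75.4/966 = 0.011077676
  → Var(ȳ_str) = 0.019708432.
Var(ȳ_srs) = (1 − 4669/39209)·128.6/4669 = 0.024263512.
deff = 0.019708432 / 0.024263512 = 0.8123.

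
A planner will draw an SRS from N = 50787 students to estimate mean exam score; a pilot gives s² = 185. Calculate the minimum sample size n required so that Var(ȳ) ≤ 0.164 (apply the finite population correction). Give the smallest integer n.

Without fpc, n₀ = s²/D = 185/0.164 = 1128.0488.
With fpc, (1 − n/N)·s²/n ≤ D requires n ≥ n₀/(1 + n₀/N) = 1128.0488/(1 + 1128.0488/50787) = 1103.5377.
Rounding up, n = 1104.

1104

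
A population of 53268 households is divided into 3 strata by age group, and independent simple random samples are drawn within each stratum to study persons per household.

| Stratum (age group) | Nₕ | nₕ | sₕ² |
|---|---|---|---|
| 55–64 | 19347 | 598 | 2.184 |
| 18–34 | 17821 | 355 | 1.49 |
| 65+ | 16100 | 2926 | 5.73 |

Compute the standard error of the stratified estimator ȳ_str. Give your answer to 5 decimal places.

0.03277

Var(ȳ_str) = Σₕ Wₕ²(1 − fₕ)sₕ²/nₕ with Wₕ = Nₕ/N, N = 53268.
55–64: Wₕ = 0.36320117; term = 0.36320117²·(1 − 0.03090918)·2.184/598 = 4.6688552 × 10^-4.
18–34: Wₕ = 0.33455358; term = 0.33455358²·(1 − 0.01992032)·1.49/355 = 4.6041627 × 10^-4.
65+: Wₕ = 0.30224525; term = 0.30224525²·(1 − 0.18173913)·5.73/2926 = 1.4638314 × 10^-4.
Sum = 0.0010736849.
SE = √(0.0010736849) = 0.03277.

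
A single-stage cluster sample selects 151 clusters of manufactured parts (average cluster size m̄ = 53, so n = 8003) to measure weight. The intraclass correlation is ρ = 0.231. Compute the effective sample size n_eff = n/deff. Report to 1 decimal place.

615.0

deff = 1 + (53 − 1)·0.231 = 1 + 12.012 = 13.012.
n_eff = 8003 / 13.012 = 615.0.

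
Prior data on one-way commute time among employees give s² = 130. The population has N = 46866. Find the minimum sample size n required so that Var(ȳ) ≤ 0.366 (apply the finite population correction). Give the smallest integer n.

Without fpc, n₀ = s²/D = 130/0.366 = 355.1913.
With fpc, (1 − n/N)·s²/n ≤ D requires n ≥ n₀/(1 + n₀/N) = 355.1913/(1 + 355.1913/46866) = 352.5196.
Rounding up, n = 353.

353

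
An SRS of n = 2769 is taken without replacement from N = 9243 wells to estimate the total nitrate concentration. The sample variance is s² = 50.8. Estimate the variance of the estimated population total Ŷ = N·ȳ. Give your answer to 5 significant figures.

1.0978 × 10^6

Var(Ŷ) = N²·Var(ȳ) = N²·(1 − n/N)·s²/n.
f = 2769/9243 = 0.29957806; Var(ȳ) = 0.70042194·50.8/2769 = 0.012849922.
Var(Ŷ) = 9243² · 0.012849922 = 1.097808 × 10^6.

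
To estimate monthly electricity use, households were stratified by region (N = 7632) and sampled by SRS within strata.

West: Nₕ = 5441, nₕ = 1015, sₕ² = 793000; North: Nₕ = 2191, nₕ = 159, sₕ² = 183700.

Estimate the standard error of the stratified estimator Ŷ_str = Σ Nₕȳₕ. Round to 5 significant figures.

154790

Var(Ŷ_str) = Σₕ Nₕ²(1 − fₕ)sₕ²/nₕ.
West: 5441²·(1 − 1015/5441)·793000/1015 = 1.8814699 × 10^10.
North: 2191²·(1 − 159/2191)·183700/159 = 5.1437294 × 10^9.
Sum = 2.3958428 × 10^10.
SE = √(2.3958428 × 10^10) = 154790.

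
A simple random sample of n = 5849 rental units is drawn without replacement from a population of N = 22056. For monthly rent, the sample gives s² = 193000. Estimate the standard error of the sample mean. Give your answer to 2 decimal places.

4.92

Under SRS without replacement, Var(ȳ) = (1 − f)·s²/n with f = n/N = 5849/22056 = 0.26518861.
Var(ȳ) = (1 − 0.26518861)·193000/5849 = 0.73481139·32.997094 = 24.24664.
SE(ȳ) = √(24.24664) = 4.92.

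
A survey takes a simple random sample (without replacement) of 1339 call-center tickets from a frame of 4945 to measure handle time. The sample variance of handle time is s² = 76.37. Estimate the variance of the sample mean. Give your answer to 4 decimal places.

Under SRS without replacement, Var(ȳ) = (1 − f)·s²/n with f = n/N = 1339/4945 = 0.27077856.
Var(ȳ) = (1 − 0.27077856)·76.37/1339 = 0.72922144·0.057035101 = 0.041591218.

0.0416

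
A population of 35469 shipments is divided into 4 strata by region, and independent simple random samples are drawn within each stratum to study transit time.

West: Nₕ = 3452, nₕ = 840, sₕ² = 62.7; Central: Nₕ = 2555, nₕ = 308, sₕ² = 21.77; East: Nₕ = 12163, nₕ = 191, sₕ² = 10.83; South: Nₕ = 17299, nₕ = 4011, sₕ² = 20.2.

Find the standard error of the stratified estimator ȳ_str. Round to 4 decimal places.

Var(ȳ_str) = Σₕ Wₕ²(1 − fₕ)sₕ²/nₕ with Wₕ = Nₕ/N, N = 35469.
West: Wₕ = 0.09732442; term = 0.09732442²·(1 − 0.24333720)·62.7/840 = 5.3497603 × 10^-4.
Central: Wₕ = 0.07203473; term = 0.07203473²·(1 − 0.12054795)·21.77/308 = 3.2255502 × 10^-4.
East: Wₕ = 0.34291917; term = 0.34291917²·(1 − 0.01570336)·10.83/191 = 0.0065630334.
South: Wₕ = 0.48772167; term = 0.48772167²·(1 − 0.23186311)·20.2/4011 = 9.2019832 × 10^-4.
Sum = 0.0083407628.
SE = √(0.0083407628) = 0.0913.

0.0913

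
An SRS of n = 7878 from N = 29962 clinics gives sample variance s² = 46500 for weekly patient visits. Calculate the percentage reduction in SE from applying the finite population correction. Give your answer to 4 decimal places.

14.1474

f = n/N = 7878/29962 = 0.26293305.
SE_no-fpc = √(s²/n) = 2.4295089; SE_fpc = √((1−f)s²/n) = 2.0857966.
Ratio = √(1−f) = 0.85852603. Reduction = 100·(1 − 0.85852603) = 14.1474%.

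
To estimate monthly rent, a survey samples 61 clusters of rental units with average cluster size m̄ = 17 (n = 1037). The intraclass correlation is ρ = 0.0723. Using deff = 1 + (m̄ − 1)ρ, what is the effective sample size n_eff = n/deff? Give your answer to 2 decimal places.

480.80

deff = 1 + (17 − 1)·0.0723 = 1 + 1.1568 = 2.1568.
n_eff = 1037 / 2.1568 = 480.80.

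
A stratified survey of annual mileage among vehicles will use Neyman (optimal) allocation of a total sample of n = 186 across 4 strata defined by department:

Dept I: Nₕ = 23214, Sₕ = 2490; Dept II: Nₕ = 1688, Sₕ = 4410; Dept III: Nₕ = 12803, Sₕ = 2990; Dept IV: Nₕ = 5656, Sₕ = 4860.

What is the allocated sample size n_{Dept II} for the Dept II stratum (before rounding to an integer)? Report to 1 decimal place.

Neyman allocation: nₕ = n·NₕSₕ / Σⱼ NⱼSⱼ.
Σ NⱼSⱼ = 23214·2490 + 1688·4410 + 12803·2990 + 5656·4860 = 1.3101607 × 10^8.
n_{Dept II} = 186·1688·4410 / (1.3101607 × 10^8) = 10.6.

10.6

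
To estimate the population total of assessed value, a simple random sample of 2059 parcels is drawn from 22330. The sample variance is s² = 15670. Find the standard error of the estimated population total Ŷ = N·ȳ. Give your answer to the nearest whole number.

Var(Ŷ) = N²·Var(ȳ) = N²·(1 − n/N)·s²/n.
f = 2059/22330 = 0.09220779; Var(ȳ) = 0.90779221·15670/2059 = 6.908744.
Var(Ŷ) = 22330² · 6.908744 = 3.4448994 × 10^9.
SE(Ŷ) = √(3.4448994 × 10^9) = 58693.

58693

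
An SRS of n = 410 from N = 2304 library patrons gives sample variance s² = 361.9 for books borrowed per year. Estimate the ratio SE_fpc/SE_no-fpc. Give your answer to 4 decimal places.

f = n/N = 410/2304 = 0.17795139.
SE_no-fpc = √(s²/n) = 0.93951207; SE_fpc = √((1−f)s²/n) = 0.85182643.
Ratio = √(1−f) = 0.90666896.

0.9067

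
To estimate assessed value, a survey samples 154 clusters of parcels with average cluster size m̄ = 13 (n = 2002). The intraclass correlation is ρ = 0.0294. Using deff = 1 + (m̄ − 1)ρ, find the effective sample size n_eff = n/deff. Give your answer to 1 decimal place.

deff = 1 + (13 − 1)·0.0294 = 1 + 0.3528 = 1.3528.
n_eff = 2002 / 1.3528 = 1479.9.

1479.9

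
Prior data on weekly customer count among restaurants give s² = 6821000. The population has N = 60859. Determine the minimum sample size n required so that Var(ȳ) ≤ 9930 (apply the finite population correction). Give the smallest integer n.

680

Without fpc, n₀ = s²/D = 6821000/9930 = 686.9084.
With fpc, (1 − n/N)·s²/n ≤ D requires n ≥ n₀/(1 + n₀/N) = 686.9084/(1 + 686.9084/60859) = 679.2419.
Rounding up, n = 680.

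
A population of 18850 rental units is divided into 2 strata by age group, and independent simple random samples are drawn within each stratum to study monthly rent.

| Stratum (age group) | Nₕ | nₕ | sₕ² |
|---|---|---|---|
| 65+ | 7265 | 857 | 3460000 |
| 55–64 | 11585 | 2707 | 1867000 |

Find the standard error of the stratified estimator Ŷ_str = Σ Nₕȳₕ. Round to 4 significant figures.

508800

Var(Ŷ_str) = Σₕ Nₕ²(1 − fₕ)sₕ²/nₕ.
65+: 7265²·(1 − 857/7265)·3460000/857 = 1.8795479 × 10^11.
55–64: 11585²·(1 − 2707/11585)·1867000/2707 = 7.0936089 × 10^10.
Sum = 2.5889088 × 10^11.
SE = √(2.5889088 × 10^11) = 508800.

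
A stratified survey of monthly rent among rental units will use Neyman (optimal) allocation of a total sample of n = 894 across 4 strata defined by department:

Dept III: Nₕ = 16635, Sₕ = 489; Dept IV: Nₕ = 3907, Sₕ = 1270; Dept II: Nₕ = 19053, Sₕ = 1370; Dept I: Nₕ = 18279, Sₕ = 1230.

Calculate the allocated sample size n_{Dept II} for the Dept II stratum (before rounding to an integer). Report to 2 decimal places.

378.32

Neyman allocation: nₕ = n·NₕSₕ / Σⱼ NⱼSⱼ.
Σ NⱼSⱼ = 16635·489 + 3907·1270 + 19053·1370 + 18279·1230 = 6.1682185 × 10^7.
n_{Dept II} = 894·19053·1370 / (6.1682185 × 10^7) = 378.32.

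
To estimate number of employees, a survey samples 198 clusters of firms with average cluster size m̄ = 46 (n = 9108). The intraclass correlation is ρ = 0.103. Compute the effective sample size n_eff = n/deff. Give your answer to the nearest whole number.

1616

deff = 1 + (46 − 1)·0.103 = 1 + 4.635 = 5.635.
n_eff = 9108 / 5.635 = 1616.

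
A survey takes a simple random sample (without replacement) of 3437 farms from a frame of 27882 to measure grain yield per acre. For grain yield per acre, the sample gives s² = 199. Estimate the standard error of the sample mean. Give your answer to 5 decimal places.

0.22530

Under SRS without replacement, Var(ȳ) = (1 − f)·s²/n with f = n/N = 3437/27882 = 0.12326949.
Var(ȳ) = (1 − 0.12326949)·199/3437 = 0.87673051·0.057899331 = 0.05076211.
SE(ȳ) = √(0.05076211) = 0.22530.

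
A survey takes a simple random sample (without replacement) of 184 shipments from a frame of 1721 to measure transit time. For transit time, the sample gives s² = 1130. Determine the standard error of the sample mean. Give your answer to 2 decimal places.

2.34

Under SRS without replacement, Var(ȳ) = (1 − f)·s²/n with f = n/N = 184/1721 = 0.10691458.
Var(ȳ) = (1 − 0.10691458)·1130/184 = 0.89308542·6.1413043 = 5.4847093.
SE(ȳ) = √(5.4847093) = 2.34.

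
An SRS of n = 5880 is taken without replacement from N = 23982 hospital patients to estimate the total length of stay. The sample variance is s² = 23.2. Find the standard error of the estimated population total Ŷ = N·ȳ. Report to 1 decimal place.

1308.8

Var(Ŷ) = N²·Var(ȳ) = N²·(1 − n/N)·s²/n.
f = 5880/23982 = 0.24518389; Var(ȳ) = 0.75481611·23.2/5880 = 0.002978186.
Var(Ŷ) = 23982² · 0.002978186 = 1.7128629 × 10^6.
SE(Ŷ) = √(1.7128629 × 10^6) = 1308.8.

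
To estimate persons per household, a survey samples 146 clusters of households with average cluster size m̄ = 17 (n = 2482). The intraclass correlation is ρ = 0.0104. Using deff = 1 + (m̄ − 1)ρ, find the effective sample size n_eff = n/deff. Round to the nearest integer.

2128

deff = 1 + (17 − 1)·0.0104 = 1 + 0.1664 = 1.1664.
n_eff = 2482 / 1.1664 = 2128.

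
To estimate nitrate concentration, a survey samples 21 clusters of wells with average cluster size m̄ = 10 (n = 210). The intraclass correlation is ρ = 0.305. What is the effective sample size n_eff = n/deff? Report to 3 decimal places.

deff = 1 + (10 − 1)·0.305 = 1 + 2.745 = 3.745.
n_eff = 210 / 3.745 = 56.075.

56.075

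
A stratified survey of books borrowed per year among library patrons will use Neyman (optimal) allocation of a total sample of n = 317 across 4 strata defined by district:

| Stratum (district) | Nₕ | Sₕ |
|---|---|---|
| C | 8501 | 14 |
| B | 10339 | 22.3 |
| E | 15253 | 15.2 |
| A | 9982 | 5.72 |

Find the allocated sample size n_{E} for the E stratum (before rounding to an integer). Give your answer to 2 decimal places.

115.10

Neyman allocation: nₕ = n·NₕSₕ / Σⱼ NⱼSⱼ.
Σ NⱼSⱼ = 8501·14 + 10339·22.3 + 15253·15.2 + 9982·5.72 = 638516.34.
n_{E} = 317·15253·15.2 / 638516.34 = 115.10.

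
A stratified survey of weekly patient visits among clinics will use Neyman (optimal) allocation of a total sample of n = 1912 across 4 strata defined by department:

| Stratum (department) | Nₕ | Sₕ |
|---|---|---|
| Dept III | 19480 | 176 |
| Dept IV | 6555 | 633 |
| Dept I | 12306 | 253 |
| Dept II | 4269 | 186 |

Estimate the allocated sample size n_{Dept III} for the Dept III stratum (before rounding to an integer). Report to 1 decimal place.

570.8

Neyman allocation: nₕ = n·NₕSₕ / Σⱼ NⱼSⱼ.
Σ NⱼSⱼ = 19480·176 + 6555·633 + 12306·253 + 4269·186 = 1.1485247 × 10^7.
n_{Dept III} = 1912·19480·176 / (1.1485247 × 10^7) = 570.8.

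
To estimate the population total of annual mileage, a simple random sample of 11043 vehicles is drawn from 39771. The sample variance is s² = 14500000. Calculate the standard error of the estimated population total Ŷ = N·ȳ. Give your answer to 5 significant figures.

Var(Ŷ) = N²·Var(ȳ) = N²·(1 − n/N)·s²/n.
f = 11043/39771 = 0.27766463; Var(ȳ) = 0.72233537·14500000/11043 = 948.46173.
Var(Ŷ) = 39771² · 948.46173 = 1.5002127 × 10^12.
SE(Ŷ) = √(1.5002127 × 10^12) = 1.2248 × 10^6.

1.2248 × 10^6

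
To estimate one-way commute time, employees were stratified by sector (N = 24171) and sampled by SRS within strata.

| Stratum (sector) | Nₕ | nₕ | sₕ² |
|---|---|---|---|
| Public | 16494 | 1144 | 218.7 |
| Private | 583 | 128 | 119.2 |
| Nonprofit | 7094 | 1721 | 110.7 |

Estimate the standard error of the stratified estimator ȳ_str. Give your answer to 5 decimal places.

Var(ȳ_str) = Σₕ Wₕ²(1 − fₕ)sₕ²/nₕ with Wₕ = Nₕ/N, N = 24171.
Public: Wₕ = 0.68238799; term = 0.68238799²·(1 − 0.06935855)·218.7/1144 = 0.082845303.
Private: Wₕ = 0.02411981; term = 0.02411981²·(1 − 0.21955403)·119.2/128 = 4.2282144 × 10^-4.
Nonprofit: Wₕ = 0.29349220; term = 0.29349220²·(1 − 0.24259938)·110.7/1721 = 0.0041964837.
Sum = 0.087464608.
SE = √(0.087464608) = 0.29574.

0.29574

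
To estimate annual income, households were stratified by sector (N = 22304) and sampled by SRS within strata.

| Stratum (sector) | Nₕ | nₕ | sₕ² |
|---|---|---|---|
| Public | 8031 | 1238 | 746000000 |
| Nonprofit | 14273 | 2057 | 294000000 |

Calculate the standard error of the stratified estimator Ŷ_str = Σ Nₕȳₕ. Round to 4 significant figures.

Var(Ŷ_str) = Σₕ Nₕ²(1 − fₕ)sₕ²/nₕ.
Public: 8031²·(1 − 1238/8031)·746000000/1238 = 3.2873763 × 10^13.
Nonprofit: 14273²·(1 − 2057/14273)·294000000/2057 = 2.4920533 × 10^13.
Sum = 5.7794296 × 10^13.
SE = √(5.7794296 × 10^13) = 7.602 × 10^6.

7.602 × 10^6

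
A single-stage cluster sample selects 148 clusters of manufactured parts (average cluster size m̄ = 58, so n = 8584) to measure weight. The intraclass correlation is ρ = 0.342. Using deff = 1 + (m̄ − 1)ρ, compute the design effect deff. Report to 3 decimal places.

20.494

deff = 1 + (58 − 1)·0.342 = 1 + 19.494 = 20.494.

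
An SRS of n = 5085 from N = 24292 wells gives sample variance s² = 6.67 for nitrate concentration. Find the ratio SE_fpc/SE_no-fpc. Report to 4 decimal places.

0.8892

f = n/N = 5085/24292 = 0.20932817.
SE_no-fpc = √(s²/n) = 0.036217414; SE_fpc = √((1−f)s²/n) = 0.032204427.
Ratio = √(1−f) = 0.88919729.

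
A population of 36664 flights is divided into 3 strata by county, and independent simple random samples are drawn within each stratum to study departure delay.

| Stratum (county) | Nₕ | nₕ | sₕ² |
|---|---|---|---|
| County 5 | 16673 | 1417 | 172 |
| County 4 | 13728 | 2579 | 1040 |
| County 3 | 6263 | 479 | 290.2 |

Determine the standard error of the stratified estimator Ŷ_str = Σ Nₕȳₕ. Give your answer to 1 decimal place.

10702.4

Var(Ŷ_str) = Σₕ Nₕ²(1 − fₕ)sₕ²/nₕ.
County 5: 16673²·(1 − 1417/16673)·172/1417 = 3.0875431 × 10^7.
County 4: 13728²·(1 − 2579/13728)·1040/2579 = 6.1719896 × 10^7.
County 3: 6263²·(1 − 479/6263)·290.2/479 = 2.194687 × 10^7.
Sum = 1.145422 × 10^8.
SE = √(1.145422 × 10^8) = 10702.4.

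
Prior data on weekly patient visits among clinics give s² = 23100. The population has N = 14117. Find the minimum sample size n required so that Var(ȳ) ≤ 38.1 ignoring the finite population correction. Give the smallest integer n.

607

Without fpc, n₀ = s²/D = 23100/38.1 = 606.2992.
Rounding up, n = 607.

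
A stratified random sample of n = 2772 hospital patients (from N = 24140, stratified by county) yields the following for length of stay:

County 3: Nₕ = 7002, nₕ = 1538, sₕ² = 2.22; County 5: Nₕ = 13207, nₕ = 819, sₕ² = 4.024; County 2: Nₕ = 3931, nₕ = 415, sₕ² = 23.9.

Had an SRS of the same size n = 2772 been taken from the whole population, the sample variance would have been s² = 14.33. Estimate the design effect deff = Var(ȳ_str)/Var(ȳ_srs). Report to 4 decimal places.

0.6207

Var(ȳ_str) = Σ Wₕ²(1−fₕ)sₕ²/nₕ with Wₕ = Nₕ/24140:
  County 3: (7002/24140)²·(1−1538/7002)·2.22/1538 = 9.4766514 × 10^-5
  County 5: (13207/24140)²·(1−819/13207)·4.024/819 = 0.0013794467
  County 2: (3931/24140)²·(1−415/3931)·23.9/415 = 0.001365926
  → Var(ȳ_str) = 0.0028401392.
Var(ȳ_srs) = (1 − 2772/24140)·14.33/2772 = 0.0045759321.
deff = 0.0028401392 / 0.0045759321 = 0.6207.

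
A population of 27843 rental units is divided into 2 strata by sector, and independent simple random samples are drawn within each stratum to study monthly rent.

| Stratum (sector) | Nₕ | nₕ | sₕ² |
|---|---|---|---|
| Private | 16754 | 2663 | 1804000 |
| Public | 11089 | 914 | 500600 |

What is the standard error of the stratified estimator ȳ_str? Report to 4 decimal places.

16.9119

Var(ȳ_str) = Σₕ Wₕ²(1 − fₕ)sₕ²/nₕ with Wₕ = Nₕ/N, N = 27843.
Private: Wₕ = 0.60173114; term = 0.60173114²·(1 − 0.15894712)·1804000/2663 = 206.29734.
Public: Wₕ = 0.39826886; term = 0.39826886²·(1 − 0.08242402)·500600/914 = 79.71488.
Sum = 286.01222.
SE = √(286.01222) = 16.9119.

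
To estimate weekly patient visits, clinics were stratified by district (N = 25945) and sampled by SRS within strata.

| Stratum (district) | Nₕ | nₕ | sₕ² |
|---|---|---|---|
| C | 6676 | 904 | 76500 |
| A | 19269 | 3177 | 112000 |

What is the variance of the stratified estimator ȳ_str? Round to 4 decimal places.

Var(ȳ_str) = Σₕ Wₕ²(1 − fₕ)sₕ²/nₕ with Wₕ = Nₕ/N, N = 25945.
C: Wₕ = 0.25731355; term = 0.25731355²·(1 − 0.13541043)·76500/904 = 4.8442696.
A: Wₕ = 0.74268645; term = 0.74268645²·(1 − 0.16487623)·112000/3177 = 16.239126.
Sum = 21.083396.

21.0834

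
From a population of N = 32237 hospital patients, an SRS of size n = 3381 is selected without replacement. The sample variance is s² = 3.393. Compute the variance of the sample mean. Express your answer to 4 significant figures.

Under SRS without replacement, Var(ȳ) = (1 − f)·s²/n with f = n/N = 3381/32237 = 0.10487949.
Var(ȳ) = (1 − 0.10487949)·3.393/3381 = 0.89512051·0.0010035492 = 8.9829752 × 10^-4.

8.983 × 10^-4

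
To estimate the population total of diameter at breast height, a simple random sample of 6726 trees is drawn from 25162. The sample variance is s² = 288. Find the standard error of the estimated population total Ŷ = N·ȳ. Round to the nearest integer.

4457

Var(Ŷ) = N²·Var(ȳ) = N²·(1 − n/N)·s²/n.
f = 6726/25162 = 0.26730785; Var(ȳ) = 0.73269215·288/6726 = 0.031373081.
Var(Ŷ) = 25162² · 0.031373081 = 1.9863121 × 10^7.
SE(Ŷ) = √(1.9863121 × 10^7) = 4457.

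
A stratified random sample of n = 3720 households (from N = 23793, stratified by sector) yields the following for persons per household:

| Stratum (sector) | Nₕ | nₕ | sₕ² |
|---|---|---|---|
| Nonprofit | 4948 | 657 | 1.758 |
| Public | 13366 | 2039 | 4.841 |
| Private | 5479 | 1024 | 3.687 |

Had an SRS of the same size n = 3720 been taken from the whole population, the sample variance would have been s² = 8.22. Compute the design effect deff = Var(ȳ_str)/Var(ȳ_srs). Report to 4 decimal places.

0.4777

Var(ȳ_str) = Σ Wₕ²(1−fₕ)sₕ²/nₕ with Wₕ = Nₕ/23793:
  Nonprofit: (4948/23793)²·(1−657/4948)·1.758/657 = 1.0035599 × 10^-4
  Public: (13366/23793)²·(1−2039/13366)·4.841/2039 = 6.3494456 × 10^-4
  Private: (5479/23793)²·(1−1024/5479)·3.687/1024 = 1.552472 × 10^-4
  → Var(ȳ_str) = 8.9054775 × 10^-4.
Var(ȳ_srs) = (1 − 3720/23793)·8.22/3720 = 0.0018641977.
deff = (8.9054775 × 10^-4) / 0.0018641977 = 0.4777.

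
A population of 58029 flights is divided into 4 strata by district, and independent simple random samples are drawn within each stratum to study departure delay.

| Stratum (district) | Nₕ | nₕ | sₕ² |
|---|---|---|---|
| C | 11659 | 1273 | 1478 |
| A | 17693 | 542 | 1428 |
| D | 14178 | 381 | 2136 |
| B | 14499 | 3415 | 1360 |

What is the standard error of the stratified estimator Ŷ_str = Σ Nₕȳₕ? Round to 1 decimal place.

45834.1

Var(Ŷ_str) = Σₕ Nₕ²(1 − fₕ)sₕ²/nₕ.
C: 11659²·(1 − 1273/11659)·1478/1273 = 1.4059039 × 10^8.
A: 17693²·(1 − 542/17693)·1428/542 = 7.9950254 × 10^8.
D: 14178²·(1 − 381/14178)·2136/381 = 1.0966699 × 10^9.
B: 14499²·(1 − 3415/14499)·1360/3415 = 6.4000412 × 10^7.
Sum = 2.1007632 × 10^9.
SE = √(2.1007632 × 10^9) = 45834.1.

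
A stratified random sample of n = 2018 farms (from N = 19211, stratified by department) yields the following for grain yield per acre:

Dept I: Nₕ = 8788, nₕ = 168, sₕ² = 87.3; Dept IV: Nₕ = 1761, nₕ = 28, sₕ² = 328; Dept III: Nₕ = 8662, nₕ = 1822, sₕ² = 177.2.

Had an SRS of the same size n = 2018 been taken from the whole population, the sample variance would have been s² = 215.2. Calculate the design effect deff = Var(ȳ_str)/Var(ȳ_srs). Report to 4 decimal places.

2.2961

Var(ȳ_str) = Σ Wₕ²(1−fₕ)sₕ²/nₕ with Wₕ = Nₕ/19211:
  Dept I: (8788/19211)²·(1−168/8788)·87.3/168 = 0.10666018
  Dept IV: (1761/19211)²·(1−28/1761)·328/28 = 0.09686654
  Dept III: (8662/19211)²·(1−1822/8662)·177.2/1822 = 0.015613119
  → Var(ȳ_str) = 0.21913984.
Var(ȳ_srs) = (1 − 2018/19211)·215.2/2018 = 0.095438322.
deff = 0.21913984 / 0.095438322 = 2.2961.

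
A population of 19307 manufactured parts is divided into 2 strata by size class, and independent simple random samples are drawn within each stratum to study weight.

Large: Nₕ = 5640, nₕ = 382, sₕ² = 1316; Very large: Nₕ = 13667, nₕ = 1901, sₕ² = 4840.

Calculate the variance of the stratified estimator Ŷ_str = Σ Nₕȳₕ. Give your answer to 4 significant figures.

5.116 × 10^8

Var(Ŷ_str) = Σₕ Nₕ²(1 − fₕ)sₕ²/nₕ.
Large: 5640²·(1 − 382/5640)·1316/382 = 1.0216266 × 10^8.
Very large: 13667²·(1 − 1901/13667)·4840/1901 = 4.0941645 × 10^8.
Sum = 5.1157911 × 10^8.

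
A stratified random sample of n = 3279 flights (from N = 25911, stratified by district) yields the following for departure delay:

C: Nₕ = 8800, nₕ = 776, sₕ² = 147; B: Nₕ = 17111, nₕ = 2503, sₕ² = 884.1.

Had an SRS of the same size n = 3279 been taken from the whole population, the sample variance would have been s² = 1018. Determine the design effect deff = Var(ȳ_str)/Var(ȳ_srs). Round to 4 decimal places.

0.5584

Var(ȳ_str) = Σ Wₕ²(1−fₕ)sₕ²/nₕ with Wₕ = Nₕ/25911:
  C: (8800/25911)²·(1−776/8800)·147/776 = 0.019923281
  B: (17111/25911)²·(1−2503/17111)·884.1/2503 = 0.13150381
  → Var(ȳ_str) = 0.15142709.
Var(ȳ_srs) = (1 − 3279/25911)·1018/3279 = 0.27117217.
deff = 0.15142709 / 0.27117217 = 0.5584.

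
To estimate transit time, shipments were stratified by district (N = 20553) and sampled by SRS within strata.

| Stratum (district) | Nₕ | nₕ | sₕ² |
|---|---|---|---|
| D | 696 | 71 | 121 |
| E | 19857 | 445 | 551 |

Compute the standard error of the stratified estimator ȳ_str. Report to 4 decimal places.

Var(ȳ_str) = Σₕ Wₕ²(1 − fₕ)sₕ²/nₕ with Wₕ = Nₕ/N, N = 20553.
D: Wₕ = 0.03386367; term = 0.03386367²·(1 − 0.10201149)·121/71 = 0.0017549544.
E: Wₕ = 0.96613633; term = 0.96613633²·(1 − 0.02241023)·551/445 = 1.1298611.
Sum = 1.1316161.
SE = √(1.1316161) = 1.0638.

1.0638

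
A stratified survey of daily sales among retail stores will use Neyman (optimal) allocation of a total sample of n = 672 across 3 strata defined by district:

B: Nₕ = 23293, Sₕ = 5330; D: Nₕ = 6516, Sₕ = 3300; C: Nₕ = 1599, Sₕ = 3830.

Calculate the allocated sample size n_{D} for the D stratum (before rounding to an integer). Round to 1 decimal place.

95.2

Neyman allocation: nₕ = n·NₕSₕ / Σⱼ NⱼSⱼ.
Σ NⱼSⱼ = 23293·5330 + 6516·3300 + 1599·3830 = 1.5177866 × 10^8.
n_{D} = 672·6516·3300 / (1.5177866 × 10^8) = 95.2.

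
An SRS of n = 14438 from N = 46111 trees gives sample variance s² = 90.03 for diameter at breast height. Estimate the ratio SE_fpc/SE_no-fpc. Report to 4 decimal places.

f = n/N = 14438/46111 = 0.31311401.
SE_no-fpc = √(s²/n) = 0.078965994; SE_fpc = √((1−f)s²/n) = 0.065445899.
Ratio = √(1−f) = 0.82878585.

0.8288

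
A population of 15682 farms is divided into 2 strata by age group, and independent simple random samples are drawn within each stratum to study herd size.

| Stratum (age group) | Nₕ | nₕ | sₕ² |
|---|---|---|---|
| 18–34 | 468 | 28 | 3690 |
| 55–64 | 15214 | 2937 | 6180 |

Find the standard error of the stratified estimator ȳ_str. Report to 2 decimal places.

Var(ȳ_str) = Σₕ Wₕ²(1 − fₕ)sₕ²/nₕ with Wₕ = Nₕ/N, N = 15682.
18–34: Wₕ = 0.02984313; term = 0.02984313²·(1 − 0.05982906)·3690/28 = 0.11034787.
55–64: Wₕ = 0.97015687; term = 0.97015687²·(1 − 0.19304588)·6180/2937 = 1.5981491.
Sum = 1.708497.
SE = √(1.708497) = 1.31.

1.31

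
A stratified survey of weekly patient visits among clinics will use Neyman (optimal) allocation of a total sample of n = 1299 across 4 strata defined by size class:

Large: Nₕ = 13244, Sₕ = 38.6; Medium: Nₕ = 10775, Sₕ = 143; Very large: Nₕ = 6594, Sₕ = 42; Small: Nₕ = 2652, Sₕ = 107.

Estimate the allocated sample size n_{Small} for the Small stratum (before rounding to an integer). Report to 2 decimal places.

Neyman allocation: nₕ = n·NₕSₕ / Σⱼ NⱼSⱼ.
Σ NⱼSⱼ = 13244·38.6 + 10775·143 + 6594·42 + 2652·107 = 2.6127554 × 10^6.
n_{Small} = 1299·2652·107 / (2.6127554 × 10^6) = 141.08.

141.08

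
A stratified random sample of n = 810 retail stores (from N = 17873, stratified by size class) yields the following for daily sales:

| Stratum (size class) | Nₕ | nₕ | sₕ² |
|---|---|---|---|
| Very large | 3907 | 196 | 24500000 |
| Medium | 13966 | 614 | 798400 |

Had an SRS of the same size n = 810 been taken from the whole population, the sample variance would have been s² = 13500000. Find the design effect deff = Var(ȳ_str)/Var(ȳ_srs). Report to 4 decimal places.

0.4043

Var(ȳ_str) = Σ Wₕ²(1−fₕ)sₕ²/nₕ with Wₕ = Nₕ/17873:
  Very large: (3907/17873)²·(1−196/3907)·24500000/196 = 5673.4792
  Medium: (13966/17873)²·(1−614/13966)·798400/614 = 759.05913
  → Var(ȳ_str) = 6432.5383.
Var(ȳ_srs) = (1 − 810/17873)·13500000/810 = 15911.337.
deff = 6432.5383 / 15911.337 = 0.4043.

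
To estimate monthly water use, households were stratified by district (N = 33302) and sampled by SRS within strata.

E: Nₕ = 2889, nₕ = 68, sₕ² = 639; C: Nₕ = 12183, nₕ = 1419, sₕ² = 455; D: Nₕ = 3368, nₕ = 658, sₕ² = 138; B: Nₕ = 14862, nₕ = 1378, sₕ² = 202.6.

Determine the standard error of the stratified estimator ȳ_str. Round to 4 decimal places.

Var(ȳ_str) = Σₕ Wₕ²(1 − fₕ)sₕ²/nₕ with Wₕ = Nₕ/N, N = 33302.
E: Wₕ = 0.08675155; term = 0.08675155²·(1 − 0.02353756)·639/68 = 0.069056083.
C: Wₕ = 0.36583388; term = 0.36583388²·(1 − 0.11647377)·455/1419 = 0.037915458.
D: Wₕ = 0.10113507; term = 0.10113507²·(1 − 0.19536817)·138/658 = 0.0017260522.
B: Wₕ = 0.44627950; term = 0.44627950²·(1 − 0.09271969)·202.6/1378 = 0.026567188.
Sum = 0.13526478.
SE = √(0.13526478) = 0.3678.

0.3678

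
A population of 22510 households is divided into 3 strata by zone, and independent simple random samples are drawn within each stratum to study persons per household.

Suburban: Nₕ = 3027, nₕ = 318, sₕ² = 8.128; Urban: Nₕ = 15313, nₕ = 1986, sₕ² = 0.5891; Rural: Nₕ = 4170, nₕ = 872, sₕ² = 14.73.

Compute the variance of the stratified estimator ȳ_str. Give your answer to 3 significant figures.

Var(ȳ_str) = Σₕ Wₕ²(1 − fₕ)sₕ²/nₕ with Wₕ = Nₕ/N, N = 22510.
Suburban: Wₕ = 0.13447357; term = 0.13447357²·(1 − 0.10505451)·8.128/318 = 4.1364427 × 10^-4.
Urban: Wₕ = 0.68027543; term = 0.68027543²·(1 − 0.12969372)·0.5891/1986 = 1.1946797 × 10^-4.
Rural: Wₕ = 0.18525100; term = 0.18525100²·(1 − 0.20911271)·14.73/872 = 4.5848167 × 10^-4.
Sum = 9.9159391 × 10^-4.

9.92 × 10^-4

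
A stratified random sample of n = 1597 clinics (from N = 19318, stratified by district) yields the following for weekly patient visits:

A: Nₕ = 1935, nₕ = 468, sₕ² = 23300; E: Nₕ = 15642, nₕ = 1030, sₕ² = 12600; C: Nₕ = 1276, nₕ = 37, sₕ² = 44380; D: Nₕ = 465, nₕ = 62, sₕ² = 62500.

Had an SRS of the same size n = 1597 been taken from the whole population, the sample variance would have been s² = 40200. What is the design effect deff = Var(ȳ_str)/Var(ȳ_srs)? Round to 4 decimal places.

0.5828

Var(ȳ_str) = Σ Wₕ²(1−fₕ)sₕ²/nₕ with Wₕ = Nₕ/19318:
  A: (1935/19318)²·(1−468/1935)·23300/468 = 0.37870133
  E: (15642/19318)²·(1−1030/15642)·12600/1030 = 7.4922273
  C: (1276/19318)²·(1−37/1276)·44380/37 = 5.0813982
  D: (465/19318)²·(1−62/465)·62500/62 = 0.50619984
  → Var(ȳ_str) = 13.458527.
Var(ȳ_srs) = (1 − 1597/19318)·40200/1597 = 23.091237.
deff = 13.458527 / 23.091237 = 0.5828.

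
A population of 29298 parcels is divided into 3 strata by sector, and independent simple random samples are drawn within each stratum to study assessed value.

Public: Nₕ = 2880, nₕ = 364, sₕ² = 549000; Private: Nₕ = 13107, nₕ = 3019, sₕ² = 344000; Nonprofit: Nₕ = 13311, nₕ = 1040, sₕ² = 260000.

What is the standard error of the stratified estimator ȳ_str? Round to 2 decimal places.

8.82

Var(ȳ_str) = Σₕ Wₕ²(1 − fₕ)sₕ²/nₕ with Wₕ = Nₕ/N, N = 29298.
Public: Wₕ = 0.09830023; term = 0.09830023²·(1 − 0.12638889)·549000/364 = 12.732044.
Private: Wₕ = 0.44736842; term = 0.44736842²·(1 − 0.23033494)·344000/3019 = 17.552046.
Nonprofit: Wₕ = 0.45433135; term = 0.45433135²·(1 − 0.07813087)·260000/1040 = 47.57236.
Sum = 77.85645.
SE = √(77.85645) = 8.82.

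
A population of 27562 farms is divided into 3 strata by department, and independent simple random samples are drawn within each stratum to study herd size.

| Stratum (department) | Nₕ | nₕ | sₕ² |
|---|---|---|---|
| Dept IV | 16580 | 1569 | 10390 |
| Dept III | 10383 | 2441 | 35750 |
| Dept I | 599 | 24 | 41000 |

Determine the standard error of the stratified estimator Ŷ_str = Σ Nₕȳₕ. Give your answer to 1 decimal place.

58687.4

Var(Ŷ_str) = Σₕ Nₕ²(1 − fₕ)sₕ²/nₕ.
Dept IV: 16580²·(1 − 1569/16580)·10390/1569 = 1.6481121 × 10^9.
Dept III: 10383²·(1 − 2441/10383)·35750/2441 = 1.2077054 × 10^9.
Dept I: 599²·(1 − 24/599)·41000/24 = 5.8839271 × 10^8.
Sum = 3.4442102 × 10^9.
SE = √(3.4442102 × 10^9) = 58687.4.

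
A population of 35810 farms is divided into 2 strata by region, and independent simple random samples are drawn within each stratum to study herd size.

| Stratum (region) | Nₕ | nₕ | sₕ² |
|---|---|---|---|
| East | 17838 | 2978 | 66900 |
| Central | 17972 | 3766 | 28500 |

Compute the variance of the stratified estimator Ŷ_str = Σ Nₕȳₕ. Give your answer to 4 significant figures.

7.887 × 10^9

Var(Ŷ_str) = Σₕ Nₕ²(1 − fₕ)sₕ²/nₕ.
East: 17838²·(1 − 2978/17838)·66900/2978 = 5.9547892 × 10^9.
Central: 17972²·(1 − 3766/17972)·28500/3766 = 1.9321141 × 10^9.
Sum = 7.8869033 × 10^9.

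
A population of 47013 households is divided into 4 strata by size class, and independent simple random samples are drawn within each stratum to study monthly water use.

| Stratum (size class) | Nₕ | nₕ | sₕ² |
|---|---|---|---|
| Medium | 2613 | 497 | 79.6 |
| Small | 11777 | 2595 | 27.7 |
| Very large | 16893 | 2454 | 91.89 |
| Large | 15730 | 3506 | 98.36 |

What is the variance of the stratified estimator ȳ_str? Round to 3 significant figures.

0.00750

Var(ȳ_str) = Σₕ Wₕ²(1 − fₕ)sₕ²/nₕ with Wₕ = Nₕ/N, N = 47013.
Medium: Wₕ = 0.05558037; term = 0.05558037²·(1 − 0.19020283)·79.6/497 = 4.0065985 × 10^-4.
Small: Wₕ = 0.25050518; term = 0.25050518²·(1 − 0.22034474)·27.7/2595 = 5.2224999 × 10^-4.
Very large: Wₕ = 0.35932614; term = 0.35932614²·(1 − 0.14526727)·91.89/2454 = 0.0041323934.
Large: Wₕ = 0.33458831; term = 0.33458831²·(1 − 0.22288620)·98.36/3506 = 0.0024406907.
Sum = 0.0074959939.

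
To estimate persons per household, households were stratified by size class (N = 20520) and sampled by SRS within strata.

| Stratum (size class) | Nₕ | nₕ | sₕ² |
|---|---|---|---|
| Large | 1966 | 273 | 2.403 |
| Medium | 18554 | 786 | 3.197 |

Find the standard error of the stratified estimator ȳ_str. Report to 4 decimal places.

Var(ȳ_str) = Σₕ Wₕ²(1 − fₕ)sₕ²/nₕ with Wₕ = Nₕ/N, N = 20520.
Large: Wₕ = 0.09580897; term = 0.09580897²·(1 − 0.13886063)·2.403/273 = 6.9578792 × 10^-5.
Medium: Wₕ = 0.90419103; term = 0.90419103²·(1 − 0.04236283)·3.197/786 = 0.0031845016.
Sum = 0.0032540804.
SE = √(0.0032540804) = 0.0570.

0.0570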